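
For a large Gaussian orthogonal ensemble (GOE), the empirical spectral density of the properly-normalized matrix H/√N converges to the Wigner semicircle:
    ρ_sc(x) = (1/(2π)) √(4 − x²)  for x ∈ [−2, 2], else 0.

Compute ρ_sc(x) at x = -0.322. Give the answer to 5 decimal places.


ρ_sc(x) = (1/(2π)) √(4 − x²). With x = -0.322:
  4 − x² = 4 − (-0.322)² = 4 − 0.103684 = 3.896316.
  √(4 − x²) = 1.973909.
  1/(2π) = 0.159155.
  ρ_sc(-0.322) = 0.159155 · 1.973909 = 0.314157.

Rounded to 5 decimal places: ρ_sc(-0.322) ≈ 0.31416.


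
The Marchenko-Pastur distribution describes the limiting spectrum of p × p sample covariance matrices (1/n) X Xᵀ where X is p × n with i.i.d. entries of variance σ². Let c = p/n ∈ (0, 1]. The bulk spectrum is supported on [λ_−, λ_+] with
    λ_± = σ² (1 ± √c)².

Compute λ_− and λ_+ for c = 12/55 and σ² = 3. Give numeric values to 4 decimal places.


c = 12/55 = 0.218182; √c = 0.467099.
λ_− = σ² (1 − √c)² = 3 · (1 − 0.467099)² = 3 · (0.532901)² = 0.851949.
λ_+ = σ² (1 + √c)² = 3 · (1 + 0.467099)² = 3 · (1.467099)² = 6.457142.

Rounded to 4 decimal places: λ_− ≈ 0.8519, λ_+ ≈ 6.4571.


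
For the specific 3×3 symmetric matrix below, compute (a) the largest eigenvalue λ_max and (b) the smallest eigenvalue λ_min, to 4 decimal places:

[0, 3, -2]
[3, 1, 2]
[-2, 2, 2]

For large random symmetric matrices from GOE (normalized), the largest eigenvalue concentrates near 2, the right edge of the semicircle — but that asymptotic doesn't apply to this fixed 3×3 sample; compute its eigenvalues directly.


Since M is real symmetric, all three eigenvalues are real; they are the roots of det(λI − M) = λ³ − (tr M) λ² + s λ − det M, where s is the sum of the principal 2×2 minors.
tr M = 0 + 1 + 2 = 3.
s = (0·1 − 3²) + (0·2 − (-2)²) + (1·2 − 2²) = -9 + (-4) + (-2) = -15.
det M (expand along row 1) = 0·(-2) − 3·10 + (-2)·8 = -46.
Characteristic polynomial: λ³ − 3λ² − 15λ + 46 = 0.
Substitute λ = y + (tr M)/3 = y + 1.000000 to remove the quadratic term: y³ + p·y + q = 0 with p = s − (tr M)²/3 = -18.000000 and q = −2(tr M)³/27 + (tr M)·s/3 − det M = 29.000000.
Three real roots ⇒ use the trigonometric (Viète) form: r = 2√(−p/3) = 4.898979, φ = arccos(3q/(p·r)) = arccos(-0.986600) = 2.977702 rad.
y_k = r·cos(φ/3 − 2πk/3) for k = 0, 1, 2 gives y = 2.677496, 2.214175, -4.891671.
λ_k = y_k + 1.000000 gives λ = 3.6775, 3.2142, -3.8917 (check: the sum is 3.0000 = tr M).

Hence λ_max = 3.6775 and λ_min = -3.8917.


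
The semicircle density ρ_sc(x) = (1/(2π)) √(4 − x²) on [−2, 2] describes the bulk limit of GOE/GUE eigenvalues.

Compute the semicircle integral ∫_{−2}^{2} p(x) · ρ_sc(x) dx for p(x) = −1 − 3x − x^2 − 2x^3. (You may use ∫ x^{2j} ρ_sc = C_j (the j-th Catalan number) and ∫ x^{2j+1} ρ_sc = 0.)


Write p(x) = Σ a_i x^i, split into monomials and integrate each against ρ_sc separately.
Using ∫ x^{2j} ρ_sc = C_j = (1/(j+1)) C(2j, j) (Catalan numbers) and ∫ x^{2j+1} ρ_sc = 0 (odd monomials vanish by symmetry):
  i = 0 (even): a_0 · C_{0} = -1 · 1 = -1
  i = 1 (odd): ∫ x^1 ρ_sc = 0 (vanishes)
  i = 2 (even): a_2 · C_{1} = -1 · 1 = -1
  i = 3 (odd): ∫ x^3 ρ_sc = 0 (vanishes)

Summing the contributions: ∫_{−2}^{2} p(x) ρ_sc(x) dx = (-1) + (-1) = -2.


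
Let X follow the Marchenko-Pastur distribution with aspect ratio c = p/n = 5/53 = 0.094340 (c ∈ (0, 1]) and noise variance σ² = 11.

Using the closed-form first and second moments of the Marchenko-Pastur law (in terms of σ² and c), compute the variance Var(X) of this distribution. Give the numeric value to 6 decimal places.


Recall the MP moments m_1 = E[X] = σ² and m_2 = E[X²] = σ⁴ (1 + c).
m_1 = E[X] = σ² = 11, so m_1² = 121.
m_2 = E[X²] = σ⁴ (1 + c) = 121 · (1 + 0.094340) = 121 · 1.094340 = 132.415094.
(Note m_2 − m_1² simplifies to c · σ⁴ = 0.094340 · 121.)

Var(X) = m_2 − m_1² = 132.415094 − 121 = 11.415094.


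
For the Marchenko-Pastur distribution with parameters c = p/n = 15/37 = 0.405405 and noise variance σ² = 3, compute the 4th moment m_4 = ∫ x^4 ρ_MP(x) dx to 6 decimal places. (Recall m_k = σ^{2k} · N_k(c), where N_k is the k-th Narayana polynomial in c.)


E[X⁴] = σ⁸ (1 + 6c + 6c² + c³) (fourth MP moment). With σ² = 3 (so σ⁸ = 81) and c = 15/37 = 0.405405: E[X⁴] = 81 · (1 + 6·0.405405 + 6·(0.405405)² + (0.405405)³) = 81 · 4.485184.

So E[X^4] = 363.299864.


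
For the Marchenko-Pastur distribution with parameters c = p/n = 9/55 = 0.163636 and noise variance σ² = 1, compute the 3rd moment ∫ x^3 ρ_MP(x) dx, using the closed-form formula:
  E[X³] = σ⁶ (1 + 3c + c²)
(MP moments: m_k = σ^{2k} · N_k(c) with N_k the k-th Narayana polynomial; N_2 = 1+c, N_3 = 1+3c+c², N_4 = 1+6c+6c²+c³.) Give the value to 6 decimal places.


E[X³] = σ⁶ (1 + 3c + c²) (third MP moment). With σ² = 1 (so σ⁶ = 1) and c = 9/55 = 0.163636: E[X³] = 1 · (1 + 3·0.163636 + (0.163636)²) = 1 · 1.517686.

So E[X^3] = 1.517686.


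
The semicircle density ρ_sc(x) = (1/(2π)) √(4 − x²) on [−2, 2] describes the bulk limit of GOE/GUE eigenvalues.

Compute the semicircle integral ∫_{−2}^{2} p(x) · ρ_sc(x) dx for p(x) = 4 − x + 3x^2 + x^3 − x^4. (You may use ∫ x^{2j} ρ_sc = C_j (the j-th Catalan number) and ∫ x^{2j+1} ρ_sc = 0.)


Write p(x) = Σ a_i x^i, split into monomials and integrate each against ρ_sc separately.
Using ∫ x^{2j} ρ_sc = C_j = (1/(j+1)) C(2j, j) (Catalan numbers) and ∫ x^{2j+1} ρ_sc = 0 (odd monomials vanish by symmetry):
  i = 0 (even): a_0 · C_{0} = 4 · 1 = 4
  i = 1 (odd): ∫ x^1 ρ_sc = 0 (vanishes)
  i = 2 (even): a_2 · C_{1} = 3 · 1 = 3
  i = 3 (odd): ∫ x^3 ρ_sc = 0 (vanishes)
  i = 4 (even): a_4 · C_{2} = -1 · 2 = -2

Summing the contributions: ∫_{−2}^{2} p(x) ρ_sc(x) dx = 4 + 3 + (-2) = 5.


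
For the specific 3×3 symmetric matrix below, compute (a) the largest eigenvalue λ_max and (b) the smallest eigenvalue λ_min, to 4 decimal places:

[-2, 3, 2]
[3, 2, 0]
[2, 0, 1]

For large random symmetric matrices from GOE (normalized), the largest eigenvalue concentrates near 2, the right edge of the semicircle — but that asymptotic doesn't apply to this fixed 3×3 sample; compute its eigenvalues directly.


Since M is real symmetric, all three eigenvalues are real; they are the roots of det(λI − M) = λ³ − (tr M) λ² + s λ − det M, where s is the sum of the principal 2×2 minors.
tr M = -2 + 2 + 1 = 1.
s = ((-2)·2 − 3²) + ((-2)·1 − 2²) + (2·1 − 0²) = -13 + (-6) + 2 = -17.
det M (expand along row 1) = (-2)·2 − 3·3 + 2·(-4) = -21.
Characteristic polynomial: λ³ − λ² − 17λ + 21 = 0.
Substitute λ = y + (tr M)/3 = y + 0.333333 to remove the quadratic term: y³ + p·y + q = 0 with p = s − (tr M)²/3 = -17.333333 and q = −2(tr M)³/27 + (tr M)·s/3 − det M = 15.259259.
Three real roots ⇒ use the trigonometric (Viète) form: r = 2√(−p/3) = 4.807402, φ = arccos(3q/(p·r)) = arccos(-0.549367) = 2.152402 rad.
y_k = r·cos(φ/3 − 2πk/3) for k = 0, 1, 2 gives y = 3.622249, 0.926177, -4.548426.
λ_k = y_k + 0.333333 gives λ = 3.9556, 1.2595, -4.2151 (check: the sum is 1.0000 = tr M).

Hence λ_max = 3.9556 and λ_min = -4.2151.


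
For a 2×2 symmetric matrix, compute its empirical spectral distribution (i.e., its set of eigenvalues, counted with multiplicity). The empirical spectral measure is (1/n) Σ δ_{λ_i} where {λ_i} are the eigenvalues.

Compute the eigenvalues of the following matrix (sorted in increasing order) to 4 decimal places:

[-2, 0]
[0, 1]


Since M is real symmetric, both eigenvalues are real; they are the roots of det(λI − M) = λ² − (tr M) λ + det M.
tr M = -2 + 1 = -1.
det M = (-2)·1 − 0² = -2 − 0 = -2.
Characteristic polynomial: λ² + λ − 2 = 0.
Discriminant Δ = (tr M)² − 4·det M = 1 − (-8) = 9; √Δ = 3.000000.
λ = (tr M ± √Δ)/2 = (-1 ± 3.000000)/2, giving (tr M − √Δ)/2 = -2.0000 and (tr M + √Δ)/2 = 1.0000.

Eigenvalues sorted in increasing order: [-2.0000, 1.0000].


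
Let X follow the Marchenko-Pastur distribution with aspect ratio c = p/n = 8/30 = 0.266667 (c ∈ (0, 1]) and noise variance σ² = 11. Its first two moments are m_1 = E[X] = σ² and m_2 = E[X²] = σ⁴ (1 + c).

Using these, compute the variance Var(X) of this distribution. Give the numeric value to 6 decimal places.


m_1 = E[X] = σ² = 11, so m_1² = 121.
m_2 = E[X²] = σ⁴ (1 + c) = 121 · (1 + 0.266667) = 121 · 1.266667 = 153.266667.
(Note m_2 − m_1² simplifies to c · σ⁴ = 0.266667 · 121.)

Var(X) = m_2 − m_1² = 153.266667 − 121 = 32.266667.


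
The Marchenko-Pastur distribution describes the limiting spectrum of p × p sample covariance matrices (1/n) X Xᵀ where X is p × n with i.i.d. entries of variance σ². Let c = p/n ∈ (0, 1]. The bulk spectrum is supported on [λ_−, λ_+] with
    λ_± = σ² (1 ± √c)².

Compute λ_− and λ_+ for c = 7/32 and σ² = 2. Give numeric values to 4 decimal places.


c = 7/32 = 0.218750; √c = 0.467707.
λ_− = σ² (1 − √c)² = 2 · (1 − 0.467707)² = 2 · (0.532293)² = 0.566671.
λ_+ = σ² (1 + √c)² = 2 · (1 + 0.467707)² = 2 · (1.467707)² = 4.308329.

Rounded to 4 decimal places: λ_− ≈ 0.5667, λ_+ ≈ 4.3083.


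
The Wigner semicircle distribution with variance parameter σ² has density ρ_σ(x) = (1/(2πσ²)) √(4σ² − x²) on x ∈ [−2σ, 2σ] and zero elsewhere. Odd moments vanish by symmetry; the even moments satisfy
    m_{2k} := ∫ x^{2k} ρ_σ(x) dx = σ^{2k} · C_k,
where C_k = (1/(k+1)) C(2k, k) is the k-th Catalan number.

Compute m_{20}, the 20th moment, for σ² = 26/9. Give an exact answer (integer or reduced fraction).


By the scaled semicircle moment identity, m_{2k} = σ^{2k} · C_k with k = 10.
C_10 = (1/(k+1)) · C(2k, k) = (1/11) · C(20, 10) = (1/11) · 184756 = 16796.
σ^{2k} = (σ²)^k = (26/9)^10 = 141167095653376/3486784401.

Therefore m_{20} = σ^{20} · C_10 = (141167095653376/3486784401) · 16796 = 2371042538594103296/3486784401.


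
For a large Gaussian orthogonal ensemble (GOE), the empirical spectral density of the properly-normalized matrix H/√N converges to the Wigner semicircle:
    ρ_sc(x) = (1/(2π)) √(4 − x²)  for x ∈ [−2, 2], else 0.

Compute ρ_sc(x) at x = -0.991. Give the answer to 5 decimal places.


ρ_sc(x) = (1/(2π)) √(4 − x²). With x = -0.991:
  4 − x² = 4 − (-0.991)² = 4 − 0.982081 = 3.017919.
  √(4 − x²) = 1.737216.
  1/(2π) = 0.159155.
  ρ_sc(-0.991) = 0.159155 · 1.737216 = 0.276486.

Rounded to 5 decimal places: ρ_sc(-0.991) ≈ 0.27649.


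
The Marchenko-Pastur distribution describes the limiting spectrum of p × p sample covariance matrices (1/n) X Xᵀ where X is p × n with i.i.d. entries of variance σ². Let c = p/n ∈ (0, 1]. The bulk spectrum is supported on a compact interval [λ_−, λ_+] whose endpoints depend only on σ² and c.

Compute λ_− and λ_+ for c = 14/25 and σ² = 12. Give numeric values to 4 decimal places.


c = 14/25 = 0.560000; √c = 0.748331.
λ_− = σ² (1 − √c)² = 12 · (1 − 0.748331)² = 12 · (0.251669)² = 0.760045.
λ_+ = σ² (1 + √c)² = 12 · (1 + 0.748331)² = 12 · (1.748331)² = 36.679955.

Rounded to 4 decimal places: λ_− ≈ 0.7600, λ_+ ≈ 36.6800.


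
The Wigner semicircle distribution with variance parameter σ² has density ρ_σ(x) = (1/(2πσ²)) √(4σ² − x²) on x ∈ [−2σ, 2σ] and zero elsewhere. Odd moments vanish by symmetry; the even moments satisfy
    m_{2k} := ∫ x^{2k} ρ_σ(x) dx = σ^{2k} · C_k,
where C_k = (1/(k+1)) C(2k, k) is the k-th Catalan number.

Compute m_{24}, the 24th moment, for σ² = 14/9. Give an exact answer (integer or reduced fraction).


By the scaled semicircle moment identity, m_{2k} = σ^{2k} · C_k with k = 12.
C_12 = (1/(k+1)) · C(2k, k) = (1/13) · C(24, 12) = (1/13) · 2704156 = 208012.
σ^{2k} = (σ²)^k = (14/9)^12 = 56693912375296/282429536481.

Therefore m_{24} = σ^{24} · C_12 = (56693912375296/282429536481) · 208012 = 11793014101010071552/282429536481.


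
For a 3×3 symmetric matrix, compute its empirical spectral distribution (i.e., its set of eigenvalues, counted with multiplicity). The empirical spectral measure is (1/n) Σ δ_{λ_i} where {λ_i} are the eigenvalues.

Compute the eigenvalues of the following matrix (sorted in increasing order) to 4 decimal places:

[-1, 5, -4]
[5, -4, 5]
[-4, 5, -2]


Since M is real symmetric, all three eigenvalues are real; they are the roots of det(λI − M) = λ³ − (tr M) λ² + s λ − det M, where s is the sum of the principal 2×2 minors.
tr M = -1 + (-4) + (-2) = -7.
s = ((-1)·(-4) − 5²) + ((-1)·(-2) − (-4)²) + ((-4)·(-2) − 5²) = -21 + (-14) + (-17) = -52.
det M (expand along row 1) = (-1)·(-17) − 5·10 + (-4)·9 = -69.
Characteristic polynomial: λ³ + 7λ² − 52λ + 69 = 0.
Substitute λ = y + (tr M)/3 = y − 2.333333 to remove the quadratic term: y³ + p·y + q = 0 with p = s − (tr M)²/3 = -68.333333 and q = −2(tr M)³/27 + (tr M)·s/3 − det M = 215.740741.
Three real roots ⇒ use the trigonometric (Viète) form: r = 2√(−p/3) = 9.545214, φ = arccos(3q/(p·r)) = arccos(-0.992282) = 3.017271 rad.
y_k = r·cos(φ/3 − 2πk/3) for k = 0, 1, 2 gives y = 5.110974, 4.426045, -9.537019.
λ_k = y_k − 2.333333 gives λ = 2.7776, 2.0927, -11.8704 (check: the sum is -7.0000 = tr M).

Eigenvalues sorted in increasing order: [-11.8704, 2.0927, 2.7776].


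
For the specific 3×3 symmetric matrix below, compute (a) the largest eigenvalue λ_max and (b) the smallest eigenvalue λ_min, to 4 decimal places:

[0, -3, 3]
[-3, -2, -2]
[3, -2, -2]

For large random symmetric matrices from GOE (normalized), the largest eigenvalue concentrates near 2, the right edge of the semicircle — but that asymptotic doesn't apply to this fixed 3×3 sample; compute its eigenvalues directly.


Since M is real symmetric, all three eigenvalues are real; they are the roots of det(λI − M) = λ³ − (tr M) λ² + s λ − det M, where s is the sum of the principal 2×2 minors.
tr M = 0 + (-2) + (-2) = -4.
s = (0·(-2) − (-3)²) + (0·(-2) − 3²) + ((-2)·(-2) − (-2)²) = -9 + (-9) + 0 = -18.
det M (expand along row 1) = 0·0 − (-3)·12 + 3·12 = 72.
Characteristic polynomial: λ³ + 4λ² − 18λ − 72 = 0.
Substitute λ = y + (tr M)/3 = y − 1.333333 to remove the quadratic term: y³ + p·y + q = 0 with p = s − (tr M)²/3 = -23.333333 and q = −2(tr M)³/27 + (tr M)·s/3 − det M = -43.259259.
Three real roots ⇒ use the trigonometric (Viète) form: r = 2√(−p/3) = 5.577734, φ = arccos(3q/(p·r)) = arccos(0.997162) = 0.075355 rad.
y_k = r·cos(φ/3 − 2πk/3) for k = 0, 1, 2 gives y = 5.575974, -2.666667, -2.909307.
λ_k = y_k − 1.333333 gives λ = 4.2426, -4.0000, -4.2426 (check: the sum is -4.0000 = tr M).

Hence λ_max = 4.2426 and λ_min = -4.2426.


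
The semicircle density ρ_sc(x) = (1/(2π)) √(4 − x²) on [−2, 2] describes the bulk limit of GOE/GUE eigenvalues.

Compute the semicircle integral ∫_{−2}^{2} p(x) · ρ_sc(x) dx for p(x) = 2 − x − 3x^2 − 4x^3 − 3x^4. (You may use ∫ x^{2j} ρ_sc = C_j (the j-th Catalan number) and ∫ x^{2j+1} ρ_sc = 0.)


Write p(x) = Σ a_i x^i, split into monomials and integrate each against ρ_sc separately.
Using ∫ x^{2j} ρ_sc = C_j = (1/(j+1)) C(2j, j) (Catalan numbers) and ∫ x^{2j+1} ρ_sc = 0 (odd monomials vanish by symmetry):
  i = 0 (even): a_0 · C_{0} = 2 · 1 = 2
  i = 1 (odd): ∫ x^1 ρ_sc = 0 (vanishes)
  i = 2 (even): a_2 · C_{1} = -3 · 1 = -3
  i = 3 (odd): ∫ x^3 ρ_sc = 0 (vanishes)
  i = 4 (even): a_4 · C_{2} = -3 · 2 = -6

Summing the contributions: ∫_{−2}^{2} p(x) ρ_sc(x) dx = 2 + (-3) + (-6) = -7.


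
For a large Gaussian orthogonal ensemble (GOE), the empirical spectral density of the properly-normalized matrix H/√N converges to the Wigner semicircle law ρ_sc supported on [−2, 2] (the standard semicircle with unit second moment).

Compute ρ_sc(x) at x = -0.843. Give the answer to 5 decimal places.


ρ_sc(x) = (1/(2π)) √(4 − x²). With x = -0.843:
  4 − x² = 4 − (-0.843)² = 4 − 0.710649 = 3.289351.
  √(4 − x²) = 1.813657.
  1/(2π) = 0.159155.
  ρ_sc(-0.843) = 0.159155 · 1.813657 = 0.288652.

Rounded to 5 decimal places: ρ_sc(-0.843) ≈ 0.28865.


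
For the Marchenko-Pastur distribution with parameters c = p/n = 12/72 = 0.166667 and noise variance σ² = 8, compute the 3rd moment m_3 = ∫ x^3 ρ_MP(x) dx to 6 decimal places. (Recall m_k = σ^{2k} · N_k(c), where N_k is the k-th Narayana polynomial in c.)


E[X³] = σ⁶ (1 + 3c + c²) (third MP moment). With σ² = 8 (so σ⁶ = 512) and c = 12/72 = 0.166667: E[X³] = 512 · (1 + 3·0.166667 + (0.166667)²) = 512 · 1.527778.

So E[X^3] = 782.222222.


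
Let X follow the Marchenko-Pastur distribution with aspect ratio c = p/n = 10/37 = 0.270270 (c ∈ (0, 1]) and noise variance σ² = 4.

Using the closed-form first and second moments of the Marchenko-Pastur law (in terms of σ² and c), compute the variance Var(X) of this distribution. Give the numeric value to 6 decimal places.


Recall the MP moments m_1 = E[X] = σ² and m_2 = E[X²] = σ⁴ (1 + c).
m_1 = E[X] = σ² = 4, so m_1² = 16.
m_2 = E[X²] = σ⁴ (1 + c) = 16 · (1 + 0.270270) = 16 · 1.270270 = 20.324324.
(Note m_2 − m_1² simplifies to c · σ⁴ = 0.270270 · 16.)

Var(X) = m_2 − m_1² = 20.324324 − 16 = 4.324324.


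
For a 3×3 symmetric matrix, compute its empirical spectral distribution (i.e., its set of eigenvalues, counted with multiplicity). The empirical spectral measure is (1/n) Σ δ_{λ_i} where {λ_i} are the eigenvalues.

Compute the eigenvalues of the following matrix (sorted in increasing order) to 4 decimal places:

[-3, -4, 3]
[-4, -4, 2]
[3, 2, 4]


Since M is real symmetric, all three eigenvalues are real; they are the roots of det(λI − M) = λ³ − (tr M) λ² + s λ − det M, where s is the sum of the principal 2×2 minors.
tr M = -3 + (-4) + 4 = -3.
s = ((-3)·(-4) − (-4)²) + ((-3)·4 − 3²) + ((-4)·4 − 2²) = -4 + (-21) + (-20) = -45.
det M (expand along row 1) = (-3)·(-20) − (-4)·(-22) + 3·4 = -16.
Characteristic polynomial: λ³ + 3λ² − 45λ + 16 = 0.
Substitute λ = y + (tr M)/3 = y − 1.000000 to remove the quadratic term: y³ + p·y + q = 0 with p = s − (tr M)²/3 = -48.000000 and q = −2(tr M)³/27 + (tr M)·s/3 − det M = 63.000000.
Three real roots ⇒ use the trigonometric (Viète) form: r = 2√(−p/3) = 8.000000, φ = arccos(3q/(p·r)) = arccos(-0.492188) = 2.085397 rad.
y_k = r·cos(φ/3 − 2πk/3) for k = 0, 1, 2 gives y = 6.143751, 1.365549, -7.509301.
λ_k = y_k − 1.000000 gives λ = 5.1438, 0.3655, -8.5093 (check: the sum is -3.0000 = tr M).

Eigenvalues sorted in increasing order: [-8.5093, 0.3655, 5.1438].


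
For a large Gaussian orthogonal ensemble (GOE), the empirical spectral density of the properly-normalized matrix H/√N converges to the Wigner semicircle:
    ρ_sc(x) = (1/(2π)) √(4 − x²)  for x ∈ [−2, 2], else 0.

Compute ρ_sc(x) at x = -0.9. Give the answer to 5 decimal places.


ρ_sc(x) = (1/(2π)) √(4 − x²). With x = -0.9:
  4 − x² = 4 − (-0.9)² = 4 − 0.810000 = 3.190000.
  √(4 − x²) = 1.786057.
  1/(2π) = 0.159155.
  ρ_sc(-0.9) = 0.159155 · 1.786057 = 0.284260.

Rounded to 5 decimal places: ρ_sc(-0.9) ≈ 0.28426.


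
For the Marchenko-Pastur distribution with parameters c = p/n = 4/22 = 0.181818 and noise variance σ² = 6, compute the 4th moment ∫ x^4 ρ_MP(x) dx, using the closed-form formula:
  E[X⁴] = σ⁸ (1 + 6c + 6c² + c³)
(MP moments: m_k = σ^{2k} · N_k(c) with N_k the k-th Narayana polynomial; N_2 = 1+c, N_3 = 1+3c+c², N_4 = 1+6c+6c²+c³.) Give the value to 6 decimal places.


E[X⁴] = σ⁸ (1 + 6c + 6c² + c³) (fourth MP moment). With σ² = 6 (so σ⁸ = 1296) and c = 4/22 = 0.181818: E[X⁴] = 1296 · (1 + 6·0.181818 + 6·(0.181818)² + (0.181818)³) = 1296 · 2.295267.

So E[X^4] = 2974.665665.


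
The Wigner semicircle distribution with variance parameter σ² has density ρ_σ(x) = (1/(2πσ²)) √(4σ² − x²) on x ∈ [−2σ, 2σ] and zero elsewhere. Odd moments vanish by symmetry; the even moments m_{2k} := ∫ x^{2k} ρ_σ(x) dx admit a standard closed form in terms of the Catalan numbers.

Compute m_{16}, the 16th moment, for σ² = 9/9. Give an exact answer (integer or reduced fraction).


By the scaled semicircle moment identity, m_{2k} = σ^{2k} · C_k with k = 8.
C_8 = (1/(k+1)) · C(2k, k) = (1/9) · C(16, 8) = (1/9) · 12870 = 1430.
σ^{2k} = (σ²)^k = (9/9)^8 = 1.

Therefore m_{16} = σ^{16} · C_8 = 1 · 1430 = 1430.


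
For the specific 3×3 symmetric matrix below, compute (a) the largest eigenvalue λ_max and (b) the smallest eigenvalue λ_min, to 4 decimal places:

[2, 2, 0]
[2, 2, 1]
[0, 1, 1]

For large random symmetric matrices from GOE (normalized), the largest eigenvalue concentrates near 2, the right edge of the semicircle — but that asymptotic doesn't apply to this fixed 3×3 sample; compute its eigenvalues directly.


Since M is real symmetric, all three eigenvalues are real; they are the roots of det(λI − M) = λ³ − (tr M) λ² + s λ − det M, where s is the sum of the principal 2×2 minors.
tr M = 2 + 2 + 1 = 5.
s = (2·2 − 2²) + (2·1 − 0²) + (2·1 − 1²) = 0 + 2 + 1 = 3.
det M (expand along row 1) = 2·1 − 2·2 + 0·2 = -2.
Characteristic polynomial: λ³ − 5λ² + 3λ + 2 = 0.
Substitute λ = y + (tr M)/3 = y + 1.666667 to remove the quadratic term: y³ + p·y + q = 0 with p = s − (tr M)²/3 = -5.333333 and q = −2(tr M)³/27 + (tr M)·s/3 − det M = -2.259259.
Three real roots ⇒ use the trigonometric (Viète) form: r = 2√(−p/3) = 2.666667, φ = arccos(3q/(p·r)) = arccos(0.476562) = 1.074056 rad.
y_k = r·cos(φ/3 − 2πk/3) for k = 0, 1, 2 gives y = 2.497581, -0.439532, -2.058049.
λ_k = y_k + 1.666667 gives λ = 4.1642, 1.2271, -0.3914 (check: the sum is 5.0000 = tr M).

Hence λ_max = 4.1642 and λ_min = -0.3914.


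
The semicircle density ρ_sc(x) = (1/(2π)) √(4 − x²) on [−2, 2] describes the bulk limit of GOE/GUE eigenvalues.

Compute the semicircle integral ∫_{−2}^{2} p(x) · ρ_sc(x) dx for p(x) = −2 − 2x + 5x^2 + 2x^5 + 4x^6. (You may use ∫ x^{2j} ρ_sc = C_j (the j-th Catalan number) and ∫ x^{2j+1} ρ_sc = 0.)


Write p(x) = Σ a_i x^i, split into monomials and integrate each against ρ_sc separately.
Using ∫ x^{2j} ρ_sc = C_j = (1/(j+1)) C(2j, j) (Catalan numbers) and ∫ x^{2j+1} ρ_sc = 0 (odd monomials vanish by symmetry):
  i = 0 (even): a_0 · C_{0} = -2 · 1 = -2
  i = 1 (odd): ∫ x^1 ρ_sc = 0 (vanishes)
  i = 2 (even): a_2 · C_{1} = 5 · 1 = 5
  i = 5 (odd): ∫ x^5 ρ_sc = 0 (vanishes)
  i = 6 (even): a_6 · C_{3} = 4 · 5 = 20

Summing the contributions: ∫_{−2}^{2} p(x) ρ_sc(x) dx = (-2) + 5 + 20 = 23.


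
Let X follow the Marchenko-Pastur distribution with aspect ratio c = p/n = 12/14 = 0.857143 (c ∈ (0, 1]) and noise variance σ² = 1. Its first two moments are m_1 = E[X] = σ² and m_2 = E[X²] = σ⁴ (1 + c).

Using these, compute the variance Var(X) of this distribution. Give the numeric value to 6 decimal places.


m_1 = E[X] = σ² = 1, so m_1² = 1.
m_2 = E[X²] = σ⁴ (1 + c) = 1 · (1 + 0.857143) = 1 · 1.857143 = 1.857143.
(Note m_2 − m_1² simplifies to c · σ⁴ = 0.857143 · 1.)

Var(X) = m_2 − m_1² = 1.857143 − 1 = 0.857143.


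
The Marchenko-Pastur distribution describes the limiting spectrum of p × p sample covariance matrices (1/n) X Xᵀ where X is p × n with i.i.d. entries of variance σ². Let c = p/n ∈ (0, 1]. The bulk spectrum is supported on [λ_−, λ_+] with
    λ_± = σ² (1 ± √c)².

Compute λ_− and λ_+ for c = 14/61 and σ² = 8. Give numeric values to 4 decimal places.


c = 14/61 = 0.229508; √c = 0.479070.
λ_− = σ² (1 − √c)² = 8 · (1 − 0.479070)² = 8 · (0.520930)² = 2.170943.
λ_+ = σ² (1 + √c)² = 8 · (1 + 0.479070)² = 8 · (1.479070)² = 17.501188.

Rounded to 4 decimal places: λ_− ≈ 2.1709, λ_+ ≈ 17.5012.


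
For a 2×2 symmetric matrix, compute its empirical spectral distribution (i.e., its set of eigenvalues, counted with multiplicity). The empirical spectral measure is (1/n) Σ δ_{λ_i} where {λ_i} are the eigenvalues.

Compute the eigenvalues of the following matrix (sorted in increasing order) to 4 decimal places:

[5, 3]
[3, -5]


Since M is real symmetric, both eigenvalues are real; they are the roots of det(λI − M) = λ² − (tr M) λ + det M.
tr M = 5 + (-5) = 0.
det M = 5·(-5) − 3² = -25 − 9 = -34.
Characteristic polynomial: λ² − 34 = 0.
Discriminant Δ = (tr M)² − 4·det M = 0 − (-136) = 136; √Δ = 11.661904.
λ = (tr M ± √Δ)/2 = (0 ± 11.661904)/2, giving (tr M − √Δ)/2 = -5.8310 and (tr M + √Δ)/2 = 5.8310.

Eigenvalues sorted in increasing order: [-5.8310, 5.8310].


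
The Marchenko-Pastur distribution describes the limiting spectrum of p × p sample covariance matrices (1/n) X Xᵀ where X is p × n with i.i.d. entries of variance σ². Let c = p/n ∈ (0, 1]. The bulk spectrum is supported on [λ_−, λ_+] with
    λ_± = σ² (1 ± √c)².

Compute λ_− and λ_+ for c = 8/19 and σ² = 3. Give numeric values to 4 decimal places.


c = 8/19 = 0.421053; √c = 0.648886.
λ_− = σ² (1 − √c)² = 3 · (1 − 0.648886)² = 3 · (0.351114)² = 0.369844.
λ_+ = σ² (1 + √c)² = 3 · (1 + 0.648886)² = 3 · (1.648886)² = 8.156472.

Rounded to 4 decimal places: λ_− ≈ 0.3698, λ_+ ≈ 8.1565.


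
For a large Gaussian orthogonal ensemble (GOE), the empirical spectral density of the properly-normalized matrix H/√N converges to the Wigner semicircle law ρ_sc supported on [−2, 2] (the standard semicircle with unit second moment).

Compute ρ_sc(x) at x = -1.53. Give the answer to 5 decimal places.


ρ_sc(x) = (1/(2π)) √(4 − x²). With x = -1.53:
  4 − x² = 4 − (-1.53)² = 4 − 2.340900 = 1.659100.
  √(4 − x²) = 1.288061.
  1/(2π) = 0.159155.
  ρ_sc(-1.53) = 0.159155 · 1.288061 = 0.205001.

Rounded to 5 decimal places: ρ_sc(-1.53) ≈ 0.20500.


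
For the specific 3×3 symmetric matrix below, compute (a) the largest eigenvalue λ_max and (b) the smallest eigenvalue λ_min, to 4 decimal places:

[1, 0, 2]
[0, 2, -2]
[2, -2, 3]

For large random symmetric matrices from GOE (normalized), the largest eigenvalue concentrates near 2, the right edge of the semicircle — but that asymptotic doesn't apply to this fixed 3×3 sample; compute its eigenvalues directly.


Since M is real symmetric, all three eigenvalues are real; they are the roots of det(λI − M) = λ³ − (tr M) λ² + s λ − det M, where s is the sum of the principal 2×2 minors.
tr M = 1 + 2 + 3 = 6.
s = (1·2 − 0²) + (1·3 − 2²) + (2·3 − (-2)²) = 2 + (-1) + 2 = 3.
det M (expand along row 1) = 1·2 − 0·4 + 2·(-4) = -6.
Characteristic polynomial: λ³ − 6λ² + 3λ + 6 = 0.
Substitute λ = y + (tr M)/3 = y + 2.000000 to remove the quadratic term: y³ + p·y + q = 0 with p = s − (tr M)²/3 = -9.000000 and q = −2(tr M)³/27 + (tr M)·s/3 − det M = -4.000000.
Three real roots ⇒ use the trigonometric (Viète) form: r = 2√(−p/3) = 3.464102, φ = arccos(3q/(p·r)) = arccos(0.384900) = 1.175697 rad.
y_k = r·cos(φ/3 − 2πk/3) for k = 0, 1, 2 gives y = 3.201472, -0.454904, -2.746568.
λ_k = y_k + 2.000000 gives λ = 5.2015, 1.5451, -0.7466 (check: the sum is 6.0000 = tr M).

Hence λ_max = 5.2015 and λ_min = -0.7466.


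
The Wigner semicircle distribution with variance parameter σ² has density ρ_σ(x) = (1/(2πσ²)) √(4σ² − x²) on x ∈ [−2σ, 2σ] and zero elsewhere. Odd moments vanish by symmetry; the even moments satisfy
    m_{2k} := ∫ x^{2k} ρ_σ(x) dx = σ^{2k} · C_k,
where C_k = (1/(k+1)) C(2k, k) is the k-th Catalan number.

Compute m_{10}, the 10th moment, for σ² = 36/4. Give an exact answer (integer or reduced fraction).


By the scaled semicircle moment identity, m_{2k} = σ^{2k} · C_k with k = 5.
C_5 = (1/(k+1)) · C(2k, k) = (1/6) · C(10, 5) = (1/6) · 252 = 42.
σ^{2k} = (σ²)^k = (36/4)^5 = 59049.

Therefore m_{10} = σ^{10} · C_5 = 59049 · 42 = 2480058.


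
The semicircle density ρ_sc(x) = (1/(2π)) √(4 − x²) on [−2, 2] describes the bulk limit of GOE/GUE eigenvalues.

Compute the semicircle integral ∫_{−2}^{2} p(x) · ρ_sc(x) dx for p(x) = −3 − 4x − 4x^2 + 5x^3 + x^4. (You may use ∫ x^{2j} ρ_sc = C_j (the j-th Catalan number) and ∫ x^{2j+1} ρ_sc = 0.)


Write p(x) = Σ a_i x^i, split into monomials and integrate each against ρ_sc separately.
Using ∫ x^{2j} ρ_sc = C_j = (1/(j+1)) C(2j, j) (Catalan numbers) and ∫ x^{2j+1} ρ_sc = 0 (odd monomials vanish by symmetry):
  i = 0 (even): a_0 · C_{0} = -3 · 1 = -3
  i = 1 (odd): ∫ x^1 ρ_sc = 0 (vanishes)
  i = 2 (even): a_2 · C_{1} = -4 · 1 = -4
  i = 3 (odd): ∫ x^3 ρ_sc = 0 (vanishes)
  i = 4 (even): a_4 · C_{2} = 1 · 2 = 2

Summing the contributions: ∫_{−2}^{2} p(x) ρ_sc(x) dx = (-3) + (-4) + 2 = -5.


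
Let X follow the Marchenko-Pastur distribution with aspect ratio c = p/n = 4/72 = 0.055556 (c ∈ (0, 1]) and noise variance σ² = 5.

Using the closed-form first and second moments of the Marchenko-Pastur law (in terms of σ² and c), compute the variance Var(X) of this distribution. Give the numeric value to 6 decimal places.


Recall the MP moments m_1 = E[X] = σ² and m_2 = E[X²] = σ⁴ (1 + c).
m_1 = E[X] = σ² = 5, so m_1² = 25.
m_2 = E[X²] = σ⁴ (1 + c) = 25 · (1 + 0.055556) = 25 · 1.055556 = 26.388889.
(Note m_2 − m_1² simplifies to c · σ⁴ = 0.055556 · 25.)

Var(X) = m_2 − m_1² = 26.388889 − 25 = 1.388889.


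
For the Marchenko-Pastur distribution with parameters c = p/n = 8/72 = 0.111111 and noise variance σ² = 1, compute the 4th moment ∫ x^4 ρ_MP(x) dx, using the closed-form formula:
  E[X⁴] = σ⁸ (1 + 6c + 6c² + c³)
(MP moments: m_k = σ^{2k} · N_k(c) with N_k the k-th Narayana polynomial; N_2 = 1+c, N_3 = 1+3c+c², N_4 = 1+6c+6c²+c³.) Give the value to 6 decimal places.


E[X⁴] = σ⁸ (1 + 6c + 6c² + c³) (fourth MP moment). With σ² = 1 (so σ⁸ = 1) and c = 8/72 = 0.111111: E[X⁴] = 1 · (1 + 6·0.111111 + 6·(0.111111)² + (0.111111)³) = 1 · 1.742112.

So E[X^4] = 1.742112.


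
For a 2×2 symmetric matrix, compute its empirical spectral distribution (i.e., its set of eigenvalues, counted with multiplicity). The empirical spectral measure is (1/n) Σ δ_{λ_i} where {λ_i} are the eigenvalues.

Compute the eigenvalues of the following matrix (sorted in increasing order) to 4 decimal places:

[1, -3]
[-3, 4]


Since M is real symmetric, both eigenvalues are real; they are the roots of det(λI − M) = λ² − (tr M) λ + det M.
tr M = 1 + 4 = 5.
det M = 1·4 − (-3)² = 4 − 9 = -5.
Characteristic polynomial: λ² − 5λ − 5 = 0.
Discriminant Δ = (tr M)² − 4·det M = 25 − (-20) = 45; √Δ = 6.708204.
λ = (tr M ± √Δ)/2 = (5 ± 6.708204)/2, giving (tr M − √Δ)/2 = -0.8541 and (tr M + √Δ)/2 = 5.8541.

Eigenvalues sorted in increasing order: [-0.8541, 5.8541].


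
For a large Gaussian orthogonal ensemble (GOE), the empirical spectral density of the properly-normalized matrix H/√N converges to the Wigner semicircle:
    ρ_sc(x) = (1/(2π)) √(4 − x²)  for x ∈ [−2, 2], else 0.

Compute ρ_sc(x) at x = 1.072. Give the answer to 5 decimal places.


ρ_sc(x) = (1/(2π)) √(4 − x²). With x = 1.072:
  4 − x² = 4 − (1.072)² = 4 − 1.149184 = 2.850816.
  √(4 − x²) = 1.688436.
  1/(2π) = 0.159155.
  ρ_sc(1.072) = 0.159155 · 1.688436 = 0.268723.

Rounded to 5 decimal places: ρ_sc(1.072) ≈ 0.26872.


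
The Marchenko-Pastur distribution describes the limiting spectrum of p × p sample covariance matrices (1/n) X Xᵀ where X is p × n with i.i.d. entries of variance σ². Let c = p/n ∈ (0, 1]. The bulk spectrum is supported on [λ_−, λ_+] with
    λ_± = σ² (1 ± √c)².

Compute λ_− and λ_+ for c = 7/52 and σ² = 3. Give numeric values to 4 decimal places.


c = 7/52 = 0.134615; √c = 0.366900.
λ_− = σ² (1 − √c)² = 3 · (1 − 0.366900)² = 3 · (0.633100)² = 1.202448.
λ_+ = σ² (1 + √c)² = 3 · (1 + 0.366900)² = 3 · (1.366900)² = 5.605244.

Rounded to 4 decimal places: λ_− ≈ 1.2024, λ_+ ≈ 5.6052.


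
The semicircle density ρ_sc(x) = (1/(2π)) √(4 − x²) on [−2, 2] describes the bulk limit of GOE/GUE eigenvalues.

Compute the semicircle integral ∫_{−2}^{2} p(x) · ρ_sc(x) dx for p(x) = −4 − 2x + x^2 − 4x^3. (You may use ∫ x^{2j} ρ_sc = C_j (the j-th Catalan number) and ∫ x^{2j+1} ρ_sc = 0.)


Write p(x) = Σ a_i x^i, split into monomials and integrate each against ρ_sc separately.
Using ∫ x^{2j} ρ_sc = C_j = (1/(j+1)) C(2j, j) (Catalan numbers) and ∫ x^{2j+1} ρ_sc = 0 (odd monomials vanish by symmetry):
  i = 0 (even): a_0 · C_{0} = -4 · 1 = -4
  i = 1 (odd): ∫ x^1 ρ_sc = 0 (vanishes)
  i = 2 (even): a_2 · C_{1} = 1 · 1 = 1
  i = 3 (odd): ∫ x^3 ρ_sc = 0 (vanishes)

Summing the contributions: ∫_{−2}^{2} p(x) ρ_sc(x) dx = (-4) + 1 = -3.


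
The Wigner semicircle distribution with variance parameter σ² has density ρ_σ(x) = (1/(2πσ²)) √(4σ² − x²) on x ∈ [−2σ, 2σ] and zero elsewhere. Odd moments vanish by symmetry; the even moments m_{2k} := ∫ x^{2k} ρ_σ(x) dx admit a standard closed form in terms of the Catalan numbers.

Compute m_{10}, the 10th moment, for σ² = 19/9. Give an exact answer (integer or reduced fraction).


By the scaled semicircle moment identity, m_{2k} = σ^{2k} · C_k with k = 5.
C_5 = (1/(k+1)) · C(2k, k) = (1/6) · C(10, 5) = (1/6) · 252 = 42.
σ^{2k} = (σ²)^k = (19/9)^5 = 2476099/59049.

Therefore m_{10} = σ^{10} · C_5 = (2476099/59049) · 42 = 34665386/19683.


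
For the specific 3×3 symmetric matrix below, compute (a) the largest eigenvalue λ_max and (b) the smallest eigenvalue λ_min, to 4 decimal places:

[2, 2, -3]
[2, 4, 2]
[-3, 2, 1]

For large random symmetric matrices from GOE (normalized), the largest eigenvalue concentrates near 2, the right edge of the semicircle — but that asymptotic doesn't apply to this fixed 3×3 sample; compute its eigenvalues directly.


Since M is real symmetric, all three eigenvalues are real; they are the roots of det(λI − M) = λ³ − (tr M) λ² + s λ − det M, where s is the sum of the principal 2×2 minors.
tr M = 2 + 4 + 1 = 7.
s = (2·4 − 2²) + (2·1 − (-3)²) + (4·1 − 2²) = 4 + (-7) + 0 = -3.
det M (expand along row 1) = 2·0 − 2·8 + (-3)·16 = -64.
Characteristic polynomial: λ³ − 7λ² − 3λ + 64 = 0.
Substitute λ = y + (tr M)/3 = y + 2.333333 to remove the quadratic term: y³ + p·y + q = 0 with p = s − (tr M)²/3 = -19.333333 and q = −2(tr M)³/27 + (tr M)·s/3 − det M = 31.592593.
Three real roots ⇒ use the trigonometric (Viète) form: r = 2√(−p/3) = 5.077182, φ = arccos(3q/(p·r)) = arccos(-0.965555) = 2.878365 rad.
y_k = r·cos(φ/3 − 2πk/3) for k = 0, 1, 2 gives y = 2.914132, 2.143518, -5.057651.
λ_k = y_k + 2.333333 gives λ = 5.2475, 4.4769, -2.7243 (check: the sum is 7.0000 = tr M).

Hence λ_max = 5.2475 and λ_min = -2.7243.


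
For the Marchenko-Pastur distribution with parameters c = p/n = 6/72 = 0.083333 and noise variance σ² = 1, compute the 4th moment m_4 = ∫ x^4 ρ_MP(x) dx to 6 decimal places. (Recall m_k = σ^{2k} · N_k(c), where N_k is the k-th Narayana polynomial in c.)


E[X⁴] = σ⁸ (1 + 6c + 6c² + c³) (fourth MP moment). With σ² = 1 (so σ⁸ = 1) and c = 6/72 = 0.083333: E[X⁴] = 1 · (1 + 6·0.083333 + 6·(0.083333)² + (0.083333)³) = 1 · 1.542245.

So E[X^4] = 1.542245.


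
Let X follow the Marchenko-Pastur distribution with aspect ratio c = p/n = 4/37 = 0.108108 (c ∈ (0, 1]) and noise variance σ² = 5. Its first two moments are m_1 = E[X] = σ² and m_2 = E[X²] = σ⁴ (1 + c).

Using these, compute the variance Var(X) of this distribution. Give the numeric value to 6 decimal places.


m_1 = E[X] = σ² = 5, so m_1² = 25.
m_2 = E[X²] = σ⁴ (1 + c) = 25 · (1 + 0.108108) = 25 · 1.108108 = 27.702703.
(Note m_2 − m_1² simplifies to c · σ⁴ = 0.108108 · 25.)

Var(X) = m_2 − m_1² = 27.702703 − 25 = 2.702703.


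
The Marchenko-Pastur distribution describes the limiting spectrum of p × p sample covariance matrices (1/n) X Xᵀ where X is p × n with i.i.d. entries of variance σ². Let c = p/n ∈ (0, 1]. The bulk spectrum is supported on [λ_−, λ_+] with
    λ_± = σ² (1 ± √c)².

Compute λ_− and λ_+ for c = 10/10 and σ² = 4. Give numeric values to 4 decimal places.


c = 10/10 = 1.000000; √c = 1.000000.
λ_− = σ² (1 − √c)² = 4 · (1 − 1.000000)² = 4 · (0.000000)² = 0.000000.
λ_+ = σ² (1 + √c)² = 4 · (1 + 1.000000)² = 4 · (2.000000)² = 16.000000.

Rounded to 4 decimal places: λ_− ≈ 0.0000, λ_+ ≈ 16.0000.


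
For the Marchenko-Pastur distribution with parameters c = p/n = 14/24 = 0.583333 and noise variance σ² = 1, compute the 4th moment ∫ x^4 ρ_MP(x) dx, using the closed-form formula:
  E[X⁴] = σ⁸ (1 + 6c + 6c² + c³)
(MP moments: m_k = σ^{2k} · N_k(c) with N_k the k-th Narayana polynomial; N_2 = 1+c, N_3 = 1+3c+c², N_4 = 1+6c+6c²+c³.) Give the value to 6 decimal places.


E[X⁴] = σ⁸ (1 + 6c + 6c² + c³) (fourth MP moment). With σ² = 1 (so σ⁸ = 1) and c = 14/24 = 0.583333: E[X⁴] = 1 · (1 + 6·0.583333 + 6·(0.583333)² + (0.583333)³) = 1 · 6.740162.

So E[X^4] = 6.740162.


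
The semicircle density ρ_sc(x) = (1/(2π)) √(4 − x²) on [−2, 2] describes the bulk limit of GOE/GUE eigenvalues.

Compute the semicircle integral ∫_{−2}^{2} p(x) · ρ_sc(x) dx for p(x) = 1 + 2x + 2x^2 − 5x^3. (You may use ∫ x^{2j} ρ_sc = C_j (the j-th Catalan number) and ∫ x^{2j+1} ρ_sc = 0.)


Write p(x) = Σ a_i x^i, split into monomials and integrate each against ρ_sc separately.
Using ∫ x^{2j} ρ_sc = C_j = (1/(j+1)) C(2j, j) (Catalan numbers) and ∫ x^{2j+1} ρ_sc = 0 (odd monomials vanish by symmetry):
  i = 0 (even): a_0 · C_{0} = 1 · 1 = 1
  i = 1 (odd): ∫ x^1 ρ_sc = 0 (vanishes)
  i = 2 (even): a_2 · C_{1} = 2 · 1 = 2
  i = 3 (odd): ∫ x^3 ρ_sc = 0 (vanishes)

Summing the contributions: ∫_{−2}^{2} p(x) ρ_sc(x) dx = 1 + 2 = 3.


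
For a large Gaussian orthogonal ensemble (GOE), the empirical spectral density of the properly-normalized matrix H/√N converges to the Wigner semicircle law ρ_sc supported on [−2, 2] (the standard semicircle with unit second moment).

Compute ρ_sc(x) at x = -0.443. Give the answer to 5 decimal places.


ρ_sc(x) = (1/(2π)) √(4 − x²). With x = -0.443:
  4 − x² = 4 − (-0.443)² = 4 − 0.196249 = 3.803751.
  √(4 − x²) = 1.950321.
  1/(2π) = 0.159155.
  ρ_sc(-0.443) = 0.159155 · 1.950321 = 0.310403.

Rounded to 5 decimal places: ρ_sc(-0.443) ≈ 0.31040.


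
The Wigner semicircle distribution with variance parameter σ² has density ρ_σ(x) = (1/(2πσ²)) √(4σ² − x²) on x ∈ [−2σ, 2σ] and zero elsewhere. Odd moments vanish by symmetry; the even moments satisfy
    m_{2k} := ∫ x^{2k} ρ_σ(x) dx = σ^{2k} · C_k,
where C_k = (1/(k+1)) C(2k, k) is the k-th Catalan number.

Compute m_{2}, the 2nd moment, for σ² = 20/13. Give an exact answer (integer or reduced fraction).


By the scaled semicircle moment identity, m_{2k} = σ^{2k} · C_k with k = 1.
C_1 = (1/(k+1)) · C(2k, k) = (1/2) · C(2, 1) = (1/2) · 2 = 1.
σ^{2k} = (σ²)^k = (20/13)^1 = 20/13.

Therefore m_{2} = σ^{2} · C_1 = (20/13) · 1 = 20/13.


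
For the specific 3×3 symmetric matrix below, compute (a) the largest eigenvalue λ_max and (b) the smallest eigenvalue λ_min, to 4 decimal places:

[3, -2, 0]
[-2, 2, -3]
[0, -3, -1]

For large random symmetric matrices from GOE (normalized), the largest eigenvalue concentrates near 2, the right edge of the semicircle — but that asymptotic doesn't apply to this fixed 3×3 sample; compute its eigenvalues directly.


Since M is real symmetric, all three eigenvalues are real; they are the roots of det(λI − M) = λ³ − (tr M) λ² + s λ − det M, where s is the sum of the principal 2×2 minors.
tr M = 3 + 2 + (-1) = 4.
s = (3·2 − (-2)²) + (3·(-1) − 0²) + (2·(-1) − (-3)²) = 2 + (-3) + (-11) = -12.
det M (expand along row 1) = 3·(-11) − (-2)·2 + 0·6 = -29.
Characteristic polynomial: λ³ − 4λ² − 12λ + 29 = 0.
Substitute λ = y + (tr M)/3 = y + 1.333333 to remove the quadratic term: y³ + p·y + q = 0 with p = s − (tr M)²/3 = -17.333333 and q = −2(tr M)³/27 + (tr M)·s/3 − det M = 8.259259.
Three real roots ⇒ use the trigonometric (Viète) form: r = 2√(−p/3) = 4.807402, φ = arccos(3q/(p·r)) = arccos(-0.297351) = 1.872714 rad.
y_k = r·cos(φ/3 − 2πk/3) for k = 0, 1, 2 gives y = 3.900768, 0.482996, -4.383764.
λ_k = y_k + 1.333333 gives λ = 5.2341, 1.8163, -3.0504 (check: the sum is 4.0000 = tr M).

Hence λ_max = 5.2341 and λ_min = -3.0504.
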